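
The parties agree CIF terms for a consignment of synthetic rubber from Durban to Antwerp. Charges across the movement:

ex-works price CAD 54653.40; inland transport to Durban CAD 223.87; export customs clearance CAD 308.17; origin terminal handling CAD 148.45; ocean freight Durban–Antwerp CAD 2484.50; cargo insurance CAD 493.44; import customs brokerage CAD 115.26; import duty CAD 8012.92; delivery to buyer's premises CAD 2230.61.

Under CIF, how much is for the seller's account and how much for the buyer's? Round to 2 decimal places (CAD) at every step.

Seller: CAD 58311.83; buyer: CAD 10358.79

CIF: the seller pays costs through ocean freight and marine insurance to the destination port.
Seller's account: goods 54653.40 + inland to port 223.87 + export clearance 308.17 + origin terminal 148.45 + freight 2484.50 + insurance 493.44 = 58311.83
Buyer's account: brokerage 115.26 + duty 8012.92 + delivery 2230.61 = 10358.79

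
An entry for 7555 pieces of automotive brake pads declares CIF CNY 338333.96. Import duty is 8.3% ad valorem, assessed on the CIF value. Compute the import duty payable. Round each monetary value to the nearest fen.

Import duty: CNY 28081.72

Import duty = 338333.96 × 8.3% = 28081.72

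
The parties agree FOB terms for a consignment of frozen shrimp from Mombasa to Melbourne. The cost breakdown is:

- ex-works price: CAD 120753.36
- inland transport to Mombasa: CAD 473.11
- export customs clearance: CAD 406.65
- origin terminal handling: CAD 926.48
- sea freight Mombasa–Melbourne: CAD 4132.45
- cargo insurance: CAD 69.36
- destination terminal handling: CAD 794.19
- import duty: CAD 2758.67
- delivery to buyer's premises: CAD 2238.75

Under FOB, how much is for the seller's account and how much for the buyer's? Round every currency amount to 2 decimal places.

FOB: the seller bears costs until goods are on board at the origin port; the buyer bears freight, insurance and all costs thereafter.
Seller's account: goods 120753.36 + inland to port 473.11 + export clearance 406.65 + origin terminal 926.48 = 122559.60
Buyer's account: freight 4132.45 + insurance 69.36 + destination terminal 794.19 + duty 2758.67 + delivery 2238.75 = 9993.42

Seller: CAD 122559.60; buyer: CAD 9993.42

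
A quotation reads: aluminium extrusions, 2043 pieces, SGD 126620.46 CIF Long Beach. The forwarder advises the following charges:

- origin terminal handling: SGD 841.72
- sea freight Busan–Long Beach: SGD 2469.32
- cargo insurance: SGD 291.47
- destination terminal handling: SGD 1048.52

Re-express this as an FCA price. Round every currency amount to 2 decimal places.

FCA price: SGD 123017.95

Not relevant to the conversion: destination terminal — on the buyer under both terms; not part of either seller's price.
From CIF to FCA, the seller no longer bears: origin terminal, freight, insurance.
FCA price = 126620.46 − 841.72 − 2469.32 − 291.47 = 123017.95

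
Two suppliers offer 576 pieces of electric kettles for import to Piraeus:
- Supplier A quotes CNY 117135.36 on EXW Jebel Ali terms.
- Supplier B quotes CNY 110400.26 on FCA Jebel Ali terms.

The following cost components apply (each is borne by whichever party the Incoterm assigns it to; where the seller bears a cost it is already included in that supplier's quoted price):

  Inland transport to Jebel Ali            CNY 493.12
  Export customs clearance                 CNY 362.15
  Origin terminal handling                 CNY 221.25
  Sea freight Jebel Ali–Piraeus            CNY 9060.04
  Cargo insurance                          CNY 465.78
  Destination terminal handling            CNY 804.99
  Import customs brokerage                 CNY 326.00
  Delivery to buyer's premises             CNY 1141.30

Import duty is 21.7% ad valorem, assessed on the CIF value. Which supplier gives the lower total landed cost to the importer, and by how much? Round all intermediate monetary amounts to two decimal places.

Supplier B is cheaper by CNY 9237.48

Supplier A (EXW):
CIF value = EXW price + inland to port + export clearance + origin terminal + freight + insurance = 117135.36 + 493.12 + 362.15 + 221.25 + 9060.04 + 465.78 = 127737.70
Import duty = 127737.70 × 21.7% = 27719.08
Buyer bears (A): 493.12 + 362.15 + 221.25 + 9060.04 + 465.78 + 804.99 + 326.00 + 1141.30 = 12874.63
Landed cost (A) = invoice 117135.36 + 12874.63 + duty 27719.08 = 157729.07
Supplier B (FCA):
CIF value = FCA price + origin terminal + freight + insurance = 110400.26 + 221.25 + 9060.04 + 465.78 = 120147.33
Import duty = 120147.33 × 21.7% = 26071.97
Buyer bears (B): 221.25 + 9060.04 + 465.78 + 804.99 + 326.00 + 1141.30 = 12019.36
Landed cost (B) = invoice 110400.26 + 12019.36 + duty 26071.97 = 148491.59
Difference = |157729.07 − 148491.59| = 9237.48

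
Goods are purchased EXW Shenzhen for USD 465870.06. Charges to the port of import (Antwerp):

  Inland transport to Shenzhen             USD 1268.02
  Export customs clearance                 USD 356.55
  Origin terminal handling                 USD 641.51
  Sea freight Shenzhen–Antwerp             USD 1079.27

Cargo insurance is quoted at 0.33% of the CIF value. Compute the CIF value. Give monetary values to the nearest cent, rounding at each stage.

CIF value: USD 470768.95

Let C be the CIF value. C = EXW price + pre-shipment costs + freight + 0.33% × C
C − 0.33% × C = 465870.06 + 1268.02 + 356.55 + 641.51 + 1079.27
0.9967 × C = 469215.41
C = 469215.41 / 0.9967 = 470768.95
Insurance premium = 0.33% × 470768.95 = 1553.54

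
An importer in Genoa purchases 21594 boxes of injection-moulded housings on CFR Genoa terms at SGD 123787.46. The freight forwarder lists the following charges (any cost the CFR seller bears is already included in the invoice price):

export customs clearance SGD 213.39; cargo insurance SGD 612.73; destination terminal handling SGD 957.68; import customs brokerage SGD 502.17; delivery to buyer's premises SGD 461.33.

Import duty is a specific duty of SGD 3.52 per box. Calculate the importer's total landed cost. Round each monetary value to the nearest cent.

Total landed cost: SGD 202332.25

CFR: the seller pays costs through ocean freight to the destination port, but not insurance.
Already in the invoice (seller's account under CFR): export clearance — exclude.
CIF value = CFR price + insurance = 123787.46 + 612.73 = 124400.19
Import duty = 21594 × 3.52 = 76010.88
Buyer bears: insurance 612.73 + destination terminal 957.68 + brokerage 502.17 + delivery 461.33 + duty 76010.88 = 78544.79
Landed cost = invoice 123787.46 + 78544.79 = 202332.25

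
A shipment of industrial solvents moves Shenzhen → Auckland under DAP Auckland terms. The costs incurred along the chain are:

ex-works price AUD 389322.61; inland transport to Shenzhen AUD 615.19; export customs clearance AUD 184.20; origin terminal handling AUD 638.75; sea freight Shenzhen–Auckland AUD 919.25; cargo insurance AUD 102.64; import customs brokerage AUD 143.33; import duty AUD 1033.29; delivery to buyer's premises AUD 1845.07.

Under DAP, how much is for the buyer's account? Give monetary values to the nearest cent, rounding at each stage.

Buyer's account: AUD 1176.62

DAP: the seller bears all costs to the named destination except import duty and clearance.
Seller's account: goods 389322.61 + inland to port 615.19 + export clearance 184.20 + origin terminal 638.75 + freight 919.25 + insurance 102.64 + delivery 1845.07 = 393627.71
Buyer's account: brokerage 143.33 + duty 1033.29 = 1176.62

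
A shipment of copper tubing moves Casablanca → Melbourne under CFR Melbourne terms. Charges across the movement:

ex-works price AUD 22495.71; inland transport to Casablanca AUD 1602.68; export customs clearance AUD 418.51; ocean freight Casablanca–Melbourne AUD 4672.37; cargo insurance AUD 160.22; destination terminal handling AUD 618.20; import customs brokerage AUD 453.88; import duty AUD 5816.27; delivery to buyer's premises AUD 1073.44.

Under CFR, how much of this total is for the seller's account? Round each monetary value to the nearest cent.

CFR: the seller pays costs through ocean freight to the destination port, but not insurance.
Seller's account: goods 22495.71 + inland to port 1602.68 + export clearance 418.51 + freight 4672.37 = 29189.27
Buyer's account: insurance 160.22 + destination terminal 618.20 + brokerage 453.88 + duty 5816.27 + delivery 1073.44 = 8122.01

Seller's account: AUD 29189.27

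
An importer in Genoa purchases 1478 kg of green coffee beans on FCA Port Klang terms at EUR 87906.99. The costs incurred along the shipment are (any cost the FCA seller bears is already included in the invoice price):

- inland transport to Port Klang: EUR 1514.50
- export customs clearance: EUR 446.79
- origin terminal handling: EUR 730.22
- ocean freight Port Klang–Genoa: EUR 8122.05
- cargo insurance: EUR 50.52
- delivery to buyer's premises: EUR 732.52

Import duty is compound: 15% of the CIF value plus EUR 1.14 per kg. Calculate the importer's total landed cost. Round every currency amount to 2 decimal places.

FCA: the seller delivers export-cleared goods to the carrier; the buyer bears costs from that point.
Already in the invoice (seller's account under FCA): inland to port, export clearance — exclude.
CIF value = FCA price + origin terminal + freight + insurance = 87906.99 + 730.22 + 8122.05 + 50.52 = 96809.78
Ad valorem component: 96809.78 × 15% = 14521.47
Specific component: 1478 × 1.14 = 1684.92
Import duty = 14521.47 + 1684.92 = 16206.39
Buyer bears: origin terminal 730.22 + freight 8122.05 + insurance 50.52 + delivery 732.52 + duty 16206.39 = 25841.70
Landed cost = invoice 87906.99 + 25841.70 = 113748.69

Total landed cost: EUR 113748.69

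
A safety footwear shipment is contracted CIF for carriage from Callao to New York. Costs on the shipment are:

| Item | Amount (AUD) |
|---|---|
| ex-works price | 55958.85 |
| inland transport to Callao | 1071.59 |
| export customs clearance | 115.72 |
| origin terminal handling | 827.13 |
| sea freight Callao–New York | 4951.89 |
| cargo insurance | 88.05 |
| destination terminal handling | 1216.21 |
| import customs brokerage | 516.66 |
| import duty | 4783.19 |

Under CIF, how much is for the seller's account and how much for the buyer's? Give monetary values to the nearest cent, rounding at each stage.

CIF: the seller pays costs through ocean freight and marine insurance to the destination port.
Seller's account: goods 55958.85 + inland to port 1071.59 + export clearance 115.72 + origin terminal 827.13 + freight 4951.89 + insurance 88.05 = 63013.23
Buyer's account: destination terminal 1216.21 + brokerage 516.66 + duty 4783.19 = 6516.06

Seller: AUD 63013.23; buyer: AUD 6516.06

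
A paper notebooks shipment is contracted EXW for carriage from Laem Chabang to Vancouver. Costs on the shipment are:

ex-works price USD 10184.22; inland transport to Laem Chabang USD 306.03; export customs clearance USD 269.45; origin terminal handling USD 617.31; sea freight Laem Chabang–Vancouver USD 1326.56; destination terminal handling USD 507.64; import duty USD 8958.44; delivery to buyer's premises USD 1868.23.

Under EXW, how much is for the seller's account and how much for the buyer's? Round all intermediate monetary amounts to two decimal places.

EXW: the seller makes goods available at their premises; the buyer bears all onward costs.
Seller's account: goods 10184.22 = 10184.22
Buyer's account: inland to port 306.03 + export clearance 269.45 + origin terminal 617.31 + freight 1326.56 + destination terminal 507.64 + duty 8958.44 + delivery 1868.23 = 13853.66

Seller: USD 10184.22; buyer: USD 13853.66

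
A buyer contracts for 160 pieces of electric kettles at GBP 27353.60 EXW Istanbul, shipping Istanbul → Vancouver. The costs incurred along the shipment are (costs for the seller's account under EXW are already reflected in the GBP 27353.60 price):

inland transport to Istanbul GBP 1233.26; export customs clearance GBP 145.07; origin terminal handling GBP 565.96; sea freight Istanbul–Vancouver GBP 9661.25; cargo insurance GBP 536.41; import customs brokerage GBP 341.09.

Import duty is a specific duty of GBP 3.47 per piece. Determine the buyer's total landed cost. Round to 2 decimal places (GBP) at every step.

Total landed cost: GBP 40391.84

EXW: the seller makes goods available at their premises; the buyer bears all onward costs.
CIF value = EXW price + inland to port + export clearance + origin terminal + freight + insurance = 27353.60 + 1233.26 + 145.07 + 565.96 + 9661.25 + 536.41 = 39495.55
Import duty = 160 × 3.47 = 555.20
Buyer bears: inland to port 1233.26 + export clearance 145.07 + origin terminal 565.96 + freight 9661.25 + insurance 536.41 + brokerage 341.09 + duty 555.20 = 13038.24
Landed cost = invoice 27353.60 + 13038.24 = 40391.84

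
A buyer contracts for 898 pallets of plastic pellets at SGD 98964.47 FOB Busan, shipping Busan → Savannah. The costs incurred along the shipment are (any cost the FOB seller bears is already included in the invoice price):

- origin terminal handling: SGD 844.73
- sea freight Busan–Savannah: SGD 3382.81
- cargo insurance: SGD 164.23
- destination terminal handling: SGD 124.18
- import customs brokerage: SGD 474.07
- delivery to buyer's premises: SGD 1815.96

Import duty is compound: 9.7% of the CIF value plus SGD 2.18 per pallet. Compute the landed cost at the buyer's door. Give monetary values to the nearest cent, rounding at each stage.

Total landed cost: SGD 116826.98

FOB: the seller bears costs until goods are on board at the origin port; the buyer bears freight, insurance and all costs thereafter.
Already in the invoice (seller's account under FOB): origin terminal — exclude.
CIF value = FOB price + freight + insurance = 98964.47 + 3382.81 + 164.23 = 102511.51
Ad valorem component: 102511.51 × 9.7% = 9943.62
Specific component: 898 × 2.18 = 1957.64
Import duty = 9943.62 + 1957.64 = 11901.26
Buyer bears: freight 3382.81 + insurance 164.23 + destination terminal 124.18 + brokerage 474.07 + delivery 1815.96 + duty 11901.26 = 17862.51
Landed cost = invoice 98964.47 + 17862.51 = 116826.98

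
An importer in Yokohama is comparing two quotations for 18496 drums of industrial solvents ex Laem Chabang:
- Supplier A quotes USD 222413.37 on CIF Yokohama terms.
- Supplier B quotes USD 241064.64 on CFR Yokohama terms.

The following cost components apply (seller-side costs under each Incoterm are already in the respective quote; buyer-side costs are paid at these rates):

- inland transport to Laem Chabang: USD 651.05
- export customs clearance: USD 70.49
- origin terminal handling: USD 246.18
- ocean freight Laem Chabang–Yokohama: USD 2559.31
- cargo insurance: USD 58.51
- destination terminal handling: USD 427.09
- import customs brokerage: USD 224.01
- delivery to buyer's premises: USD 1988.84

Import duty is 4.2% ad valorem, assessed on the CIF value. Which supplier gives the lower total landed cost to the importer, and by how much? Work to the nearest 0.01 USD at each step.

Supplier A is cheaper by USD 19495.59

Supplier A (CIF):
The CIF price already equals the CIF value: 222413.37
Import duty = 222413.37 × 4.2% = 9341.36
Buyer bears (A): 427.09 + 224.01 + 1988.84 = 2639.94
Landed cost (A) = invoice 222413.37 + 2639.94 + duty 9341.36 = 234394.67
Supplier B (CFR):
CIF value = CFR price + insurance = 241064.64 + 58.51 = 241123.15
Import duty = 241123.15 × 4.2% = 10127.17
Buyer bears (B): 58.51 + 427.09 + 224.01 + 1988.84 = 2698.45
Landed cost (B) = invoice 241064.64 + 2698.45 + duty 10127.17 = 253890.26
Difference = |234394.67 − 253890.26| = 19495.59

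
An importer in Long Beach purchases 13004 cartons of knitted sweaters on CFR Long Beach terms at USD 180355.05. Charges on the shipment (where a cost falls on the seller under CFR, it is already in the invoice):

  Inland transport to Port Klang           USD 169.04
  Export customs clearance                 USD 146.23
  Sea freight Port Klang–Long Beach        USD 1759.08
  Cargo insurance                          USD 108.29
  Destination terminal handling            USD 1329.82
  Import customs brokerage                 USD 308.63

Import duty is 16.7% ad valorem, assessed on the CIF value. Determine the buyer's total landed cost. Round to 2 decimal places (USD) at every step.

CFR: the seller pays costs through ocean freight to the destination port, but not insurance.
Already in the invoice (seller's account under CFR): inland to port, export clearance, freight — exclude.
CIF value = CFR price + insurance = 180355.05 + 108.29 = 180463.34
Import duty = 180463.34 × 16.7% = 30137.38
Buyer bears: insurance 108.29 + destination terminal 1329.82 + brokerage 308.63 + duty 30137.38 = 31884.12
Landed cost = invoice 180355.05 + 31884.12 = 212239.17

Total landed cost: USD 212239.17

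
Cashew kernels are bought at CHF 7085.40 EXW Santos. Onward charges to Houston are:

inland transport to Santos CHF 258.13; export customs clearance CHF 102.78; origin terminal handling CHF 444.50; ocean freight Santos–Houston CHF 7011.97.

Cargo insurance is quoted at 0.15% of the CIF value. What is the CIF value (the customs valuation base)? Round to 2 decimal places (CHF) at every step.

Let C be the CIF value. C = EXW price + pre-shipment costs + freight + 0.15% × C
C − 0.15% × C = 7085.40 + 258.13 + 102.78 + 444.50 + 7011.97
0.9985 × C = 14902.78
C = 14902.78 / 0.9985 = 14925.17
Insurance premium = 0.15% × 14925.17 = 22.39

CIF value: CHF 14925.17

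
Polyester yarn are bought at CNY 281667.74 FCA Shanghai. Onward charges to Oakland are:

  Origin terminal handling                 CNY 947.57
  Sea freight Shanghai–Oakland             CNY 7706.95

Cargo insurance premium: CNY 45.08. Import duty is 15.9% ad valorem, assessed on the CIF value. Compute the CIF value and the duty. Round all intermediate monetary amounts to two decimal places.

CIF value: CNY 290367.34; import duty: CNY 46168.41

CIF = FCA price + pre-shipment costs + freight + insurance
CIF = 281667.74 + 947.57 + 7706.95 + 45.08 = 290367.34
Import duty = 290367.34 × 15.9% = 46168.41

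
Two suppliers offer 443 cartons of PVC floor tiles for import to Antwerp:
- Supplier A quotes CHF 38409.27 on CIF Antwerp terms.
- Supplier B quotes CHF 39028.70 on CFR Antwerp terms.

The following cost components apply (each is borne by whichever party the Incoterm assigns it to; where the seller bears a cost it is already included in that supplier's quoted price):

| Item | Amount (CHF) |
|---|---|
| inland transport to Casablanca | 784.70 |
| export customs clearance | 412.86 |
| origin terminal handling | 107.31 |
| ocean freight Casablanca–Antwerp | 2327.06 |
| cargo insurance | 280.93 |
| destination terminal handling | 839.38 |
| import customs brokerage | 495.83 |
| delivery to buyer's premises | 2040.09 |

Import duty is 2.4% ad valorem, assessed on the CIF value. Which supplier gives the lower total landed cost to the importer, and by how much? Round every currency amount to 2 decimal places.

Supplier A (CIF):
The CIF price already equals the CIF value: 38409.27
Import duty = 38409.27 × 2.4% = 921.82
Buyer bears (A): 839.38 + 495.83 + 2040.09 = 3375.30
Landed cost (A) = invoice 38409.27 + 3375.30 + duty 921.82 = 42706.39
Supplier B (CFR):
CIF value = CFR price + insurance = 39028.70 + 280.93 = 39309.63
Import duty = 39309.63 × 2.4% = 943.43
Buyer bears (B): 280.93 + 839.38 + 495.83 + 2040.09 = 3656.23
Landed cost (B) = invoice 39028.70 + 3656.23 + duty 943.43 = 43628.36
Difference = |42706.39 − 43628.36| = 921.97

Supplier A is cheaper by CHF 921.97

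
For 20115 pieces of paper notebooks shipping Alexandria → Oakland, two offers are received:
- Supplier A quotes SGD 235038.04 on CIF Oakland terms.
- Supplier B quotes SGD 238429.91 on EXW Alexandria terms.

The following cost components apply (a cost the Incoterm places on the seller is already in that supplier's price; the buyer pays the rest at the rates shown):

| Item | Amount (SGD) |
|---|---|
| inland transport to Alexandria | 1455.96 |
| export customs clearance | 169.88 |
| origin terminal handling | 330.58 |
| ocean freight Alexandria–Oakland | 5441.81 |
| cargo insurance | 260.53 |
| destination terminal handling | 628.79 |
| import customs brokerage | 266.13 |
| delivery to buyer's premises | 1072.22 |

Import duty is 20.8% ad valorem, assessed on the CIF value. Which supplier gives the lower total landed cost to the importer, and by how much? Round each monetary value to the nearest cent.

Supplier A is cheaper by SGD 13349.16

Supplier A (CIF):
The CIF price already equals the CIF value: 235038.04
Import duty = 235038.04 × 20.8% = 48887.91
Buyer bears (A): 628.79 + 266.13 + 1072.22 = 1967.14
Landed cost (A) = invoice 235038.04 + 1967.14 + duty 48887.91 = 285893.09
Supplier B (EXW):
CIF value = EXW price + inland to port + export clearance + origin terminal + freight + insurance = 238429.91 + 1455.96 + 169.88 + 330.58 + 5441.81 + 260.53 = 246088.67
Import duty = 246088.67 × 20.8% = 51186.44
Buyer bears (B): 1455.96 + 169.88 + 330.58 + 5441.81 + 260.53 + 628.79 + 266.13 + 1072.22 = 9625.90
Landed cost (B) = invoice 238429.91 + 9625.90 + duty 51186.44 = 299242.25
Difference = |285893.09 − 299242.25| = 13349.16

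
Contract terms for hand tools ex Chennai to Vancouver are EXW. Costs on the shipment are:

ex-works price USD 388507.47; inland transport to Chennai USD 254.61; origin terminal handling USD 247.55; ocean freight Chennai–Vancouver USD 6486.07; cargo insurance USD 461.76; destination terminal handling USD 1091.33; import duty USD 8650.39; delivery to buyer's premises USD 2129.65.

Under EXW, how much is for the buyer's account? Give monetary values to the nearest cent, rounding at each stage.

Buyer's account: USD 19321.36

EXW: the seller makes goods available at their premises; the buyer bears all onward costs.
Seller's account: goods 388507.47 = 388507.47
Buyer's account: inland to port 254.61 + origin terminal 247.55 + freight 6486.07 + insurance 461.76 + destination terminal 1091.33 + duty 8650.39 + delivery 2129.65 = 19321.36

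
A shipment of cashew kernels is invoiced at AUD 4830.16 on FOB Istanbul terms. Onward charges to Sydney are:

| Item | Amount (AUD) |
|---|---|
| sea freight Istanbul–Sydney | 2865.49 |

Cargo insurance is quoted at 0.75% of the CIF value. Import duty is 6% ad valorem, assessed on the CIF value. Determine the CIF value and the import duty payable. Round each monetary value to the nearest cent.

Let C be the CIF value. C = FOB price + freight + 0.75% × C
C − 0.75% × C = 4830.16 + 2865.49
0.9925 × C = 7695.65
C = 7695.65 / 0.9925 = 7753.80
Insurance premium = 0.75% × 7753.80 = 58.15
Import duty = 7753.80 × 6% = 465.23

CIF value: AUD 7753.80; import duty: AUD 465.23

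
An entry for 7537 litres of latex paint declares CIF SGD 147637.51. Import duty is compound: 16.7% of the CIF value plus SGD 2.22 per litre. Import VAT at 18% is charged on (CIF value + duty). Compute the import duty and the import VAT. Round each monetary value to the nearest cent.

Ad valorem component: 147637.51 × 16.7% = 24655.46
Specific component: 7537 × 2.22 = 16732.14
Import duty = 24655.46 + 16732.14 = 41387.60
VAT base = CIF + duty = 147637.51 + 41387.60 = 189025.11
Import VAT = 189025.11 × 18% = 34024.52

Import duty: SGD 41387.60; import VAT: SGD 34024.52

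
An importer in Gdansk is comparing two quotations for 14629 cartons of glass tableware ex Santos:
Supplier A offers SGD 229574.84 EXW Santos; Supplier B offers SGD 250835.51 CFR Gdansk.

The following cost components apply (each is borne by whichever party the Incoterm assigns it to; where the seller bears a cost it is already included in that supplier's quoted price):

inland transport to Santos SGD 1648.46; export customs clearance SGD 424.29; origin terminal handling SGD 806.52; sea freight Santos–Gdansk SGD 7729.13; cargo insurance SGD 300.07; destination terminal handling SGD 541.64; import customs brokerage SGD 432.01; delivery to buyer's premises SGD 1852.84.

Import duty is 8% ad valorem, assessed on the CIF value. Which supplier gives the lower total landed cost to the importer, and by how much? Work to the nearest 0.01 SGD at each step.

Supplier A is cheaper by SGD 11504.46

Supplier A (EXW):
CIF value = EXW price + inland to port + export clearance + origin terminal + freight + insurance = 229574.84 + 1648.46 + 424.29 + 806.52 + 7729.13 + 300.07 = 240483.31
Import duty = 240483.31 × 8% = 19238.66
Buyer bears (A): 1648.46 + 424.29 + 806.52 + 7729.13 + 300.07 + 541.64 + 432.01 + 1852.84 = 13734.96
Landed cost (A) = invoice 229574.84 + 13734.96 + duty 19238.66 = 262548.46
Supplier B (CFR):
CIF value = CFR price + insurance = 250835.51 + 300.07 = 251135.58
Import duty = 251135.58 × 8% = 20090.85
Buyer bears (B): 300.07 + 541.64 + 432.01 + 1852.84 = 3126.56
Landed cost (B) = invoice 250835.51 + 3126.56 + duty 20090.85 = 274052.92
Difference = |262548.46 − 274052.92| = 11504.46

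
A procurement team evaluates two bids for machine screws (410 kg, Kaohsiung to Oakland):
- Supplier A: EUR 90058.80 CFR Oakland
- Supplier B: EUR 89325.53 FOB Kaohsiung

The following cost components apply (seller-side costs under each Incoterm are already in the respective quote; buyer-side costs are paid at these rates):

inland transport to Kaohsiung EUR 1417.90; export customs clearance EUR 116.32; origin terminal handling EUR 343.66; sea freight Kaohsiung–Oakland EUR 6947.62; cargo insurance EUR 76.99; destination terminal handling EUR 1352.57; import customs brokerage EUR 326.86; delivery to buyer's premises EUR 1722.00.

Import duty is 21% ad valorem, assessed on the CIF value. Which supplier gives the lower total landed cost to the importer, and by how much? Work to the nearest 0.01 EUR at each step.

Supplier A (CFR):
CIF value = CFR price + insurance = 90058.80 + 76.99 = 90135.79
Import duty = 90135.79 × 21% = 18928.52
Buyer bears (A): 76.99 + 1352.57 + 326.86 + 1722.00 = 3478.42
Landed cost (A) = invoice 90058.80 + 3478.42 + duty 18928.52 = 112465.74
Supplier B (FOB):
CIF value = FOB price + freight + insurance = 89325.53 + 6947.62 + 76.99 = 96350.14
Import duty = 96350.14 × 21% = 20233.53
Buyer bears (B): 6947.62 + 76.99 + 1352.57 + 326.86 + 1722.00 = 10426.04
Landed cost (B) = invoice 89325.53 + 10426.04 + duty 20233.53 = 119985.10
Difference = |112465.74 − 119985.10| = 7519.36

Supplier A is cheaper by EUR 7519.36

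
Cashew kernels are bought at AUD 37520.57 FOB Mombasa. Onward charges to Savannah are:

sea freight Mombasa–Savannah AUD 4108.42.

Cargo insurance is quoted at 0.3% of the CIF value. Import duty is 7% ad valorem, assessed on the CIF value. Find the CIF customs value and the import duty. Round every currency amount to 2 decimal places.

CIF value: AUD 41754.25; import duty: AUD 2922.80

Let C be the CIF value. C = FOB price + freight + 0.3% × C
C − 0.3% × C = 37520.57 + 4108.42
0.997 × C = 41628.99
C = 41628.99 / 0.997 = 41754.25
Insurance premium = 0.3% × 41754.25 = 125.26
Import duty = 41754.25 × 7% = 2922.80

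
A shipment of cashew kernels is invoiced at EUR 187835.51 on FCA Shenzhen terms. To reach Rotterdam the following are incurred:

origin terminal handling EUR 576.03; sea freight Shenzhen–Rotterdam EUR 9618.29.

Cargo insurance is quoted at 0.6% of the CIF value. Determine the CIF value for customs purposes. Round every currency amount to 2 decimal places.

Let C be the CIF value. C = FCA price + pre-shipment costs + freight + 0.6% × C
C − 0.6% × C = 187835.51 + 576.03 + 9618.29
0.994 × C = 198029.83
C = 198029.83 / 0.994 = 199225.18
Insurance premium = 0.6% × 199225.18 = 1195.35

CIF value: EUR 199225.18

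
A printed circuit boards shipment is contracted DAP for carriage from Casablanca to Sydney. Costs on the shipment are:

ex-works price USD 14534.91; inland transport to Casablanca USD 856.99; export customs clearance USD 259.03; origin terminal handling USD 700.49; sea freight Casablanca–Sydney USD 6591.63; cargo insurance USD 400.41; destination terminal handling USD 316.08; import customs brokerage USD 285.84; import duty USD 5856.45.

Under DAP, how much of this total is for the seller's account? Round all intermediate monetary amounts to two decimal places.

Seller's account: USD 23659.54

DAP: the seller bears all costs to the named destination except import duty and clearance.
Seller's account: goods 14534.91 + inland to port 856.99 + export clearance 259.03 + origin terminal 700.49 + freight 6591.63 + insurance 400.41 + destination terminal 316.08 = 23659.54
Buyer's account: brokerage 285.84 + duty 5856.45 = 6142.29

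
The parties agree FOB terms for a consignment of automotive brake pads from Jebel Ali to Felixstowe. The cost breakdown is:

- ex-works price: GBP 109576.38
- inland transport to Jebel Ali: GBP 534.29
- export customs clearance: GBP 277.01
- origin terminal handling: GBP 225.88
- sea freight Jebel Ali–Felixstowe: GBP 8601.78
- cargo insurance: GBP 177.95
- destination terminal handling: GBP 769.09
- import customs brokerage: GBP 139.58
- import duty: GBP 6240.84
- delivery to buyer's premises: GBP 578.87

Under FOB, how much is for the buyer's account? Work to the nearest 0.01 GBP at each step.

FOB: the seller bears costs until goods are on board at the origin port; the buyer bears freight, insurance and all costs thereafter.
Seller's account: goods 109576.38 + inland to port 534.29 + export clearance 277.01 + origin terminal 225.88 = 110613.56
Buyer's account: freight 8601.78 + insurance 177.95 + destination terminal 769.09 + brokerage 139.58 + duty 6240.84 + delivery 578.87 = 16508.11

Buyer's account: GBP 16508.11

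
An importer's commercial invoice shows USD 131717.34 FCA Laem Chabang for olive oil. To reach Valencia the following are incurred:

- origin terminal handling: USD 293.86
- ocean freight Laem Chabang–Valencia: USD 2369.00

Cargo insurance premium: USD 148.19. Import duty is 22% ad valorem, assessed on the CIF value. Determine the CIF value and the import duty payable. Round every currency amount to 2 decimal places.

CIF = FCA price + pre-shipment costs + freight + insurance
CIF = 131717.34 + 293.86 + 2369.00 + 148.19 = 134528.39
Import duty = 134528.39 × 22% = 29596.25

CIF value: USD 134528.39; import duty: USD 29596.25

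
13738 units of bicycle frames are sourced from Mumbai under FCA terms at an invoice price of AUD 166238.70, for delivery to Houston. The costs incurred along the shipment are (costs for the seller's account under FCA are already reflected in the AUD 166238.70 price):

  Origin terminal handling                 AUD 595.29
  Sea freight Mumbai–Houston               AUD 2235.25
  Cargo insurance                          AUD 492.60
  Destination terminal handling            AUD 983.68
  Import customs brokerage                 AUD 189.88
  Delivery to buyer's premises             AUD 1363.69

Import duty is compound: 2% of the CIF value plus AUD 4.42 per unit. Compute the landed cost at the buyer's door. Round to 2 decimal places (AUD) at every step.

FCA: the seller delivers export-cleared goods to the carrier; the buyer bears costs from that point.
CIF value = FCA price + origin terminal + freight + insurance = 166238.70 + 595.29 + 2235.25 + 492.60 = 169561.84
Ad valorem component: 169561.84 × 2% = 3391.24
Specific component: 13738 × 4.42 = 60721.96
Import duty = 3391.24 + 60721.96 = 64113.20
Buyer bears: origin terminal 595.29 + freight 2235.25 + insurance 492.60 + destination terminal 983.68 + brokerage 189.88 + delivery 1363.69 + duty 64113.20 = 69973.59
Landed cost = invoice 166238.70 + 69973.59 = 236212.29

Total landed cost: AUD 236212.29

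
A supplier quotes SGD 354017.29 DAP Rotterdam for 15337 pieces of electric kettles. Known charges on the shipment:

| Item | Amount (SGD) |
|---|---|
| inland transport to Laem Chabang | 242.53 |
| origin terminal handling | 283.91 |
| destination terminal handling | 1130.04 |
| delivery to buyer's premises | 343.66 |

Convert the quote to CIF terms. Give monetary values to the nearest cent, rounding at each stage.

CIF price: SGD 352543.59

Not relevant to the conversion: origin terminal, inland to port — on the seller under both DAP and CIF; already in the DAP price and stays in the CIF price.
From DAP to CIF, the seller no longer bears: destination terminal, delivery.
CIF price = 354017.29 − 1130.04 − 343.66 = 352543.59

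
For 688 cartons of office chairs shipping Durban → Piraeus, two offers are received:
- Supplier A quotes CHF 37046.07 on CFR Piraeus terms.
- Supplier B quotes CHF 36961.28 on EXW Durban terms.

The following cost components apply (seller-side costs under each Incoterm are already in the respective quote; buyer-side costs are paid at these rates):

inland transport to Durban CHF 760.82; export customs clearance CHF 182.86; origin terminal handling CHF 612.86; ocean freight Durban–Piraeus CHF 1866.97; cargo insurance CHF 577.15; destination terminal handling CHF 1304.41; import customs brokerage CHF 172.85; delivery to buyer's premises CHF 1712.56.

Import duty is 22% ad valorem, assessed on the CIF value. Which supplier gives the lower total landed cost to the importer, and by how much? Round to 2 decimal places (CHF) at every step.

Supplier A is cheaper by CHF 4073.24

Supplier A (CFR):
CIF value = CFR price + insurance = 37046.07 + 577.15 = 37623.22
Import duty = 37623.22 × 22% = 8277.11
Buyer bears (A): 577.15 + 1304.41 + 172.85 + 1712.56 = 3766.97
Landed cost (A) = invoice 37046.07 + 3766.97 + duty 8277.11 = 49090.15
Supplier B (EXW):
CIF value = EXW price + inland to port + export clearance + origin terminal + freight + insurance = 36961.28 + 760.82 + 182.86 + 612.86 + 1866.97 + 577.15 = 40961.94
Import duty = 40961.94 × 22% = 9011.63
Buyer bears (B): 760.82 + 182.86 + 612.86 + 1866.97 + 577.15 + 1304.41 + 172.85 + 1712.56 = 7190.48
Landed cost (B) = invoice 36961.28 + 7190.48 + duty 9011.63 = 53163.39
Difference = |49090.15 − 53163.39| = 4073.24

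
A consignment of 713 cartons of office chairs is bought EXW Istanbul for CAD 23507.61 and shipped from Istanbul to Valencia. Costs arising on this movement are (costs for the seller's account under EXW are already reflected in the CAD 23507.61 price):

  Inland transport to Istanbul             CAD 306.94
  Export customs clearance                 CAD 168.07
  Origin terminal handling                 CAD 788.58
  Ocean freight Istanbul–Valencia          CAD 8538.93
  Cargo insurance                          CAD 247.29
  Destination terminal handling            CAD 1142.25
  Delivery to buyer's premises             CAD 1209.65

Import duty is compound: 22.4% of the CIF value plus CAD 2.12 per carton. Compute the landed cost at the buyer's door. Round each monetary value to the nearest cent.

Total landed cost: CAD 44937.74

EXW: the seller makes goods available at their premises; the buyer bears all onward costs.
CIF value = EXW price + inland to port + export clearance + origin terminal + freight + insurance = 23507.61 + 306.94 + 168.07 + 788.58 + 8538.93 + 247.29 = 33557.42
Ad valorem component: 33557.42 × 22.4% = 7516.86
Specific component: 713 × 2.12 = 1511.56
Import duty = 7516.86 + 1511.56 = 9028.42
Buyer bears: inland to port 306.94 + export clearance 168.07 + origin terminal 788.58 + freight 8538.93 + insurance 247.29 + destination terminal 1142.25 + delivery 1209.65 + duty 9028.42 = 21430.13
Landed cost = invoice 23507.61 + 21430.13 = 44937.74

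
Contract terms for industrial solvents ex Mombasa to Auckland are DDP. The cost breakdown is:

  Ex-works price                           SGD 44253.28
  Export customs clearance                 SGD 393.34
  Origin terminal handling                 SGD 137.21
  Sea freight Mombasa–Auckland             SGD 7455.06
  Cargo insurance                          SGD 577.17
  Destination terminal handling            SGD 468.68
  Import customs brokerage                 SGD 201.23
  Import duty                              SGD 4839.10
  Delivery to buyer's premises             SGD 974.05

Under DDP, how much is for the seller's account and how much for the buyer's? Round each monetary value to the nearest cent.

Seller: SGD 59299.12; buyer: SGD 0.00

DDP: the seller bears all costs including import duty.
Seller's account: goods 44253.28 + export clearance 393.34 + origin terminal 137.21 + freight 7455.06 + insurance 577.17 + destination terminal 468.68 + brokerage 201.23 + duty 4839.10 + delivery 974.05 = 59299.12
Buyer's account: 0.00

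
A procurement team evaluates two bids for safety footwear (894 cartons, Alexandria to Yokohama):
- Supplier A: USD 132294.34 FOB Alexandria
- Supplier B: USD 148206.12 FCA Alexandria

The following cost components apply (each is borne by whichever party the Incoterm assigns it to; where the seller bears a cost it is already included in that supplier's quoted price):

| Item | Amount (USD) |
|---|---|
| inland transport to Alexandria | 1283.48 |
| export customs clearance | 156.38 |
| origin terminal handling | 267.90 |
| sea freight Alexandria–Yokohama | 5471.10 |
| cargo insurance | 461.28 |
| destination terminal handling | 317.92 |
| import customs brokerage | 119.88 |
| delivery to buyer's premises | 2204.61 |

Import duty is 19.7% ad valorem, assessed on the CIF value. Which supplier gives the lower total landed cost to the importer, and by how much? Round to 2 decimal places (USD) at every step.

Supplier A (FOB):
CIF value = FOB price + freight + insurance = 132294.34 + 5471.10 + 461.28 = 138226.72
Import duty = 138226.72 × 19.7% = 27230.66
Buyer bears (A): 5471.10 + 461.28 + 317.92 + 119.88 + 2204.61 = 8574.79
Landed cost (A) = invoice 132294.34 + 8574.79 + duty 27230.66 = 168099.79
Supplier B (FCA):
CIF value = FCA price + origin terminal + freight + insurance = 148206.12 + 267.90 + 5471.10 + 461.28 = 154406.40
Import duty = 154406.40 × 19.7% = 30418.06
Buyer bears (B): 267.90 + 5471.10 + 461.28 + 317.92 + 119.88 + 2204.61 = 8842.69
Landed cost (B) = invoice 148206.12 + 8842.69 + duty 30418.06 = 187466.87
Difference = |168099.79 − 187466.87| = 19367.08

Supplier A is cheaper by USD 19367.08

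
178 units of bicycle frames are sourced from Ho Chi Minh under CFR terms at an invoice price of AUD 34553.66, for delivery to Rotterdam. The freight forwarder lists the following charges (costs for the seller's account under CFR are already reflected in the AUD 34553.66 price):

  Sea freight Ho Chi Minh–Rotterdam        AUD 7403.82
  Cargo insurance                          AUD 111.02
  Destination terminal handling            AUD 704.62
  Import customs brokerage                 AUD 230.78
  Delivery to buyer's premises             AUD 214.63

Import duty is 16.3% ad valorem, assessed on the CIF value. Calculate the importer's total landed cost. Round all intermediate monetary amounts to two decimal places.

Total landed cost: AUD 41465.05

CFR: the seller pays costs through ocean freight to the destination port, but not insurance.
Already in the invoice (seller's account under CFR): freight — exclude.
CIF value = CFR price + insurance = 34553.66 + 111.02 = 34664.68
Import duty = 34664.68 × 16.3% = 5650.34
Buyer bears: insurance 111.02 + destination terminal 704.62 + brokerage 230.78 + delivery 214.63 + duty 5650.34 = 6911.39
Landed cost = invoice 34553.66 + 6911.39 = 41465.05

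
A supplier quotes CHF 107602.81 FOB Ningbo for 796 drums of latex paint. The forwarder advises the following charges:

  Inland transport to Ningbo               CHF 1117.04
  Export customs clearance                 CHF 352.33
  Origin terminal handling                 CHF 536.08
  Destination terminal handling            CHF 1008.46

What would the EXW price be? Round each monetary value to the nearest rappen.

Not relevant to the conversion: destination terminal — on the buyer under both terms; not part of either seller's price.
From FOB to EXW, the seller no longer bears: inland to port, export clearance, origin terminal.
EXW price = 107602.81 − 1117.04 − 352.33 − 536.08 = 105597.36

EXW price: CHF 105597.36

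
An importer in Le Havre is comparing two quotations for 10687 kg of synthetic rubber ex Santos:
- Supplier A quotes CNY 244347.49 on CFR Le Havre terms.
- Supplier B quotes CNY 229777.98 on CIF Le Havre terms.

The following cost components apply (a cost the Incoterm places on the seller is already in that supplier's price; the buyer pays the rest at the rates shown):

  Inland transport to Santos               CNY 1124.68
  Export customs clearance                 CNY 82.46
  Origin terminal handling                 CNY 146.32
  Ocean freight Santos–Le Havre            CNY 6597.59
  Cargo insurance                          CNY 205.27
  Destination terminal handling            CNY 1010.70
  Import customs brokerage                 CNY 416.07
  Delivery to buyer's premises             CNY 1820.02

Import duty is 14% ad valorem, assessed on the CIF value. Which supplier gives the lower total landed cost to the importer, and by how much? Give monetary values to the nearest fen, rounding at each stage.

Supplier B is cheaper by CNY 16843.25

Supplier A (CFR):
CIF value = CFR price + insurance = 244347.49 + 205.27 = 244552.76
Import duty = 244552.76 × 14% = 34237.39
Buyer bears (A): 205.27 + 1010.70 + 416.07 + 1820.02 = 3452.06
Landed cost (A) = invoice 244347.49 + 3452.06 + duty 34237.39 = 282036.94
Supplier B (CIF):
The CIF price already equals the CIF value: 229777.98
Import duty = 229777.98 × 14% = 32168.92
Buyer bears (B): 1010.70 + 416.07 + 1820.02 = 3246.79
Landed cost (B) = invoice 229777.98 + 3246.79 + duty 32168.92 = 265193.69
Difference = |282036.94 − 265193.69| = 16843.25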